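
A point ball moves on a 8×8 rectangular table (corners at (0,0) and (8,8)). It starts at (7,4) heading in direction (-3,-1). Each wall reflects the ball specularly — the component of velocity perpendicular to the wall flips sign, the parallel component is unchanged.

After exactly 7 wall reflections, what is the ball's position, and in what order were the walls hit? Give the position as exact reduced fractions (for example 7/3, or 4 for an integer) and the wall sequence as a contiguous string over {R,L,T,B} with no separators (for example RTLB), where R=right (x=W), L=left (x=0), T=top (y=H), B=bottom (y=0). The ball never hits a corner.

1. t=7/3 → L at (0,5/3); v=(3,-1)
2. t=5/3 → B at (5,0); v=(3,1)
3. t=1 → R at (8,1); v=(-3,1)
4. t=8/3 → L at (0,11/3); v=(3,1)
5. t=8/3 → R at (8,19/3); v=(-3,1)
6. t=5/3 → T at (3,8); v=(-3,-1)
7. t=1 → L at (0,7); v=(3,-1)

Final position: (0,7)
Wall sequence: LBRLRTL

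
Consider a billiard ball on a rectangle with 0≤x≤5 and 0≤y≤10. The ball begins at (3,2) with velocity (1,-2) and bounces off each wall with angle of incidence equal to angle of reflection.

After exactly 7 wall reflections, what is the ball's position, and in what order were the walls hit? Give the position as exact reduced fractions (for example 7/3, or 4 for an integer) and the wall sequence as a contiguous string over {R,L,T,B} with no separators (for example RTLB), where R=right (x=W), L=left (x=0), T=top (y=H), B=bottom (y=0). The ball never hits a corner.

1. t=1 → B at (4,0); v=(1,2)
2. t=1 → R at (5,2); v=(-1,2)
3. t=4 → T at (1,10); v=(-1,-2)
4. t=1 → L at (0,8); v=(1,-2)
5. t=4 → B at (4,0); v=(1,2)
6. t=1 → R at (5,2); v=(-1,2)
7. t=4 → T at (1,10); v=(-1,-2)

Final position: (1,10)
Wall sequence: BRTLBRT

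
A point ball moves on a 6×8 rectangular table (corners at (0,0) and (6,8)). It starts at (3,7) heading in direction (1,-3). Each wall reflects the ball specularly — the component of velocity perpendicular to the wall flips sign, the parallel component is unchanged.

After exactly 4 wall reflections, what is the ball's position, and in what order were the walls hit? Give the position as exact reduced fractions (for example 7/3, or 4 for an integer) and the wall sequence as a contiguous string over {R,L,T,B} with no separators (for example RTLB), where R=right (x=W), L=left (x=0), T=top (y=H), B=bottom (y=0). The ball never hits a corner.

1. t=7/3 → B at (16/3,0); v=(1,3)
2. t=2/3 → R at (6,2); v=(-1,3)
3. t=2 → T at (4,8); v=(-1,-3)
4. t=8/3 → B at (4/3,0); v=(-1,3)

Final position: (4/3,0)
Wall sequence: BRTB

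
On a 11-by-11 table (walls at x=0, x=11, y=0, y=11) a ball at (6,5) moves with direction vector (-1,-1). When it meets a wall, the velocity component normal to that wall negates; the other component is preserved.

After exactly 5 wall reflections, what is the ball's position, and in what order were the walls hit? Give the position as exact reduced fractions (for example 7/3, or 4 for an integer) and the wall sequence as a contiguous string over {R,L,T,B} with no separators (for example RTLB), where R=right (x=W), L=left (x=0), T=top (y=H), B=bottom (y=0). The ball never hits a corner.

1. t=5 → B at (1,0); v=(-1,1)
2. t=1 → L at (0,1); v=(1,1)
3. t=10 → T at (10,11); v=(1,-1)
4. t=1 → R at (11,10); v=(-1,-1)
5. t=10 → B at (1,0); v=(-1,1)

Final position: (1,0)
Wall sequence: BLTRB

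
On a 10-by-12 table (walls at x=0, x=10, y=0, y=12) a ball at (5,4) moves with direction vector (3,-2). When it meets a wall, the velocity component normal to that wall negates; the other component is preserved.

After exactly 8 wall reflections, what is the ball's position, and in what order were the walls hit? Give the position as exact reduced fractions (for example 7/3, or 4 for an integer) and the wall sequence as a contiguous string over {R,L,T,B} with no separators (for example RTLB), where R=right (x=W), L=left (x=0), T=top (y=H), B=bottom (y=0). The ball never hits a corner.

1. t=5/3 → R at (10,2/3); v=(-3,-2)
2. t=1/3 → B at (9,0); v=(-3,2)
3. t=3 → L at (0,6); v=(3,2)
4. t=3 → T at (9,12); v=(3,-2)
5. t=1/3 → R at (10,34/3); v=(-3,-2)
6. t=10/3 → L at (0,14/3); v=(3,-2)
7. t=7/3 → B at (7,0); v=(3,2)
8. t=1 → R at (10,2); v=(-3,2)

Final position: (10,2)
Wall sequence: RBLTRLBR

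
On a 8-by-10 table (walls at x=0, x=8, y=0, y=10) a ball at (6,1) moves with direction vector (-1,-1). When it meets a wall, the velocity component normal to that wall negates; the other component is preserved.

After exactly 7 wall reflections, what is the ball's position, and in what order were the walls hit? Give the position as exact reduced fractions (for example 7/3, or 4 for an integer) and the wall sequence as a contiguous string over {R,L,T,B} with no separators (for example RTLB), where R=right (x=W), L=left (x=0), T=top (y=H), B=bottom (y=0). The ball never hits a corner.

Final position: (8,9)
Wall sequence: BLTRBLR

1. t=1 → B at (5,0); v=(-1,1)
2. t=5 → L at (0,5); v=(1,1)
3. t=5 → T at (5,10); v=(1,-1)
4. t=3 → R at (8,7); v=(-1,-1)
5. t=7 → B at (1,0); v=(-1,1)
6. t=1 → L at (0,1); v=(1,1)
7. t=8 → R at (8,9); v=(-1,1)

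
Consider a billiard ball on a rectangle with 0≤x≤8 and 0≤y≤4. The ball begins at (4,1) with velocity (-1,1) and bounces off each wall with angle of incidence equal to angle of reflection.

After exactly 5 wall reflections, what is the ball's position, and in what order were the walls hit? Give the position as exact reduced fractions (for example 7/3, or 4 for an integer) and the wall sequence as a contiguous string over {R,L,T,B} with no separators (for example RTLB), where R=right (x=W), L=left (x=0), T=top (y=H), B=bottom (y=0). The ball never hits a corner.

Final position: (8,3)
Wall sequence: TLBTR

1. t=3 → T at (1,4); v=(-1,-1)
2. t=1 → L at (0,3); v=(1,-1)
3. t=3 → B at (3,0); v=(1,1)
4. t=4 → T at (7,4); v=(1,-1)
5. t=1 → R at (8,3); v=(-1,-1)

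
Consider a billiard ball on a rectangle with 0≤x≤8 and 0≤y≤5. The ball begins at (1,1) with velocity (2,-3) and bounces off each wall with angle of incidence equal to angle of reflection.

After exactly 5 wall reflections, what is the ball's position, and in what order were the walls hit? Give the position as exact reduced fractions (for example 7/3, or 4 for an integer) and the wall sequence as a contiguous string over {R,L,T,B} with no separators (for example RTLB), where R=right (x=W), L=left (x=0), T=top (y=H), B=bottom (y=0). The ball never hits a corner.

Final position: (13/3,5)
Wall sequence: BTRBT

1. t=1/3 → B at (5/3,0); v=(2,3)
2. t=5/3 → T at (5,5); v=(2,-3)
3. t=3/2 → R at (8,1/2); v=(-2,-3)
4. t=1/6 → B at (23/3,0); v=(-2,3)
5. t=5/3 → T at (13/3,5); v=(-2,-3)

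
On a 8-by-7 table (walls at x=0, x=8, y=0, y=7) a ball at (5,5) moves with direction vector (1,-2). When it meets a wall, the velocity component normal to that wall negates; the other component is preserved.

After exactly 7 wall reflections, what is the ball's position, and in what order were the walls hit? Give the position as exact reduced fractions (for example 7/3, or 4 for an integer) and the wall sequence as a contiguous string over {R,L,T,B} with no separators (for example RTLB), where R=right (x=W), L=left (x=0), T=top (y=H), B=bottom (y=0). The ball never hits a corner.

1. t=5/2 → B at (15/2,0); v=(1,2)
2. t=1/2 → R at (8,1); v=(-1,2)
3. t=3 → T at (5,7); v=(-1,-2)
4. t=7/2 → B at (3/2,0); v=(-1,2)
5. t=3/2 → L at (0,3); v=(1,2)
6. t=2 → T at (2,7); v=(1,-2)
7. t=7/2 → B at (11/2,0); v=(1,2)

Final position: (11/2,0)
Wall sequence: BRTBLTB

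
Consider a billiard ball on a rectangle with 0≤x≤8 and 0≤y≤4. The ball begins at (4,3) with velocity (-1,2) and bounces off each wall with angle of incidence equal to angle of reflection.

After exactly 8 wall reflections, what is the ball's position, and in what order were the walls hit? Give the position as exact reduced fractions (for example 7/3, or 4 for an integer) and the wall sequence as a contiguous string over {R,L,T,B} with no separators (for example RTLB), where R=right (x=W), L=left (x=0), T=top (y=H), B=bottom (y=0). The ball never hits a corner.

1. t=1/2 → T at (7/2,4); v=(-1,-2)
2. t=2 → B at (3/2,0); v=(-1,2)
3. t=3/2 → L at (0,3); v=(1,2)
4. t=1/2 → T at (1/2,4); v=(1,-2)
5. t=2 → B at (5/2,0); v=(1,2)
6. t=2 → T at (9/2,4); v=(1,-2)
7. t=2 → B at (13/2,0); v=(1,2)
8. t=3/2 → R at (8,3); v=(-1,2)

Final position: (8,3)
Wall sequence: TBLTBTBR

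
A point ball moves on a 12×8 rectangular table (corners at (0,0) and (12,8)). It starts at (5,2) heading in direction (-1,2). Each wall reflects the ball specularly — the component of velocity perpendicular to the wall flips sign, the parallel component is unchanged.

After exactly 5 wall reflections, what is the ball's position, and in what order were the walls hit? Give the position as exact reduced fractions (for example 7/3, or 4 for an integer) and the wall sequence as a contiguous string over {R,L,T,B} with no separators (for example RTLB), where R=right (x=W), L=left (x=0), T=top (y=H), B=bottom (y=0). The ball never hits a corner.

Final position: (10,0)
Wall sequence: TLBTB

1. t=3 → T at (2,8); v=(-1,-2)
2. t=2 → L at (0,4); v=(1,-2)
3. t=2 → B at (2,0); v=(1,2)
4. t=4 → T at (6,8); v=(1,-2)
5. t=4 → B at (10,0); v=(1,2)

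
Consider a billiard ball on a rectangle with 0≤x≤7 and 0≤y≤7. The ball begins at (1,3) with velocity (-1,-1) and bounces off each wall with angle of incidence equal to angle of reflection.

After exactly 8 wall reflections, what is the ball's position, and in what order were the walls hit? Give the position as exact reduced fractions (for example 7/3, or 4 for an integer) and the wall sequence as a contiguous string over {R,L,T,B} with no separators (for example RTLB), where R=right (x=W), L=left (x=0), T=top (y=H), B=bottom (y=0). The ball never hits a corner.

1. t=1 → L at (0,2); v=(1,-1)
2. t=2 → B at (2,0); v=(1,1)
3. t=5 → R at (7,5); v=(-1,1)
4. t=2 → T at (5,7); v=(-1,-1)
5. t=5 → L at (0,2); v=(1,-1)
6. t=2 → B at (2,0); v=(1,1)
7. t=5 → R at (7,5); v=(-1,1)
8. t=2 → T at (5,7); v=(-1,-1)

Final position: (5,7)
Wall sequence: LBRTLBRT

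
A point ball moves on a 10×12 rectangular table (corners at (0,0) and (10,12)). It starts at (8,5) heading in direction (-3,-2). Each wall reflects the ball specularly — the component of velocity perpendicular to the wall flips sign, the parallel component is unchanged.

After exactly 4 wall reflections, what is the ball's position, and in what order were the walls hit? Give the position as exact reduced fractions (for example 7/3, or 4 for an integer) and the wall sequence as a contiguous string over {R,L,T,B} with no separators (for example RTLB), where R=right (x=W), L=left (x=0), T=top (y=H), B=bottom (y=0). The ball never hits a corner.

Final position: (5/2,12)
Wall sequence: BLRT

1. t=5/2 → B at (1/2,0); v=(-3,2)
2. t=1/6 → L at (0,1/3); v=(3,2)
3. t=10/3 → R at (10,7); v=(-3,2)
4. t=5/2 → T at (5/2,12); v=(-3,-2)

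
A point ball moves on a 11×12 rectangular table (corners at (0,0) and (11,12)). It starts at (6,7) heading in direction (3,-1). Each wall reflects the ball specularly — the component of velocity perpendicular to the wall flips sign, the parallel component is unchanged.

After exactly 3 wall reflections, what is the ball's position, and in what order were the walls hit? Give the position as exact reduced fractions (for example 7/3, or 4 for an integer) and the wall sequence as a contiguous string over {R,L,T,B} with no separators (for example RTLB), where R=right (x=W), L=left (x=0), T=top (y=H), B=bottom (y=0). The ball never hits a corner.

1. t=5/3 → R at (11,16/3); v=(-3,-1)
2. t=11/3 → L at (0,5/3); v=(3,-1)
3. t=5/3 → B at (5,0); v=(3,1)

Final position: (5,0)
Wall sequence: RLB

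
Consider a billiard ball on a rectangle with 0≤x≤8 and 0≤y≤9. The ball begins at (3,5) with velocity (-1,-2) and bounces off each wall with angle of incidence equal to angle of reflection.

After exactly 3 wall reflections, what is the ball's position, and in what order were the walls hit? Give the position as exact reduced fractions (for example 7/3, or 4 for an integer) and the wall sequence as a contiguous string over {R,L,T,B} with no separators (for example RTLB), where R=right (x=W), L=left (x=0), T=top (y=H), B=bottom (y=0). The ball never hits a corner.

1. t=5/2 → B at (1/2,0); v=(-1,2)
2. t=1/2 → L at (0,1); v=(1,2)
3. t=4 → T at (4,9); v=(1,-2)

Final position: (4,9)
Wall sequence: BLT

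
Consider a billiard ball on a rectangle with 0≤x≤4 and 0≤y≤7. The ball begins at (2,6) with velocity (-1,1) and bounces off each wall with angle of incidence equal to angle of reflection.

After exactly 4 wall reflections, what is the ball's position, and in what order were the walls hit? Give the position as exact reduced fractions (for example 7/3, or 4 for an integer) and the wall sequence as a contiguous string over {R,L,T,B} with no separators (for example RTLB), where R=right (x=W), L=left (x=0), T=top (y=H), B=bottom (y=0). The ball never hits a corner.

1. t=1 → T at (1,7); v=(-1,-1)
2. t=1 → L at (0,6); v=(1,-1)
3. t=4 → R at (4,2); v=(-1,-1)
4. t=2 → B at (2,0); v=(-1,1)

Final position: (2,0)
Wall sequence: TLRB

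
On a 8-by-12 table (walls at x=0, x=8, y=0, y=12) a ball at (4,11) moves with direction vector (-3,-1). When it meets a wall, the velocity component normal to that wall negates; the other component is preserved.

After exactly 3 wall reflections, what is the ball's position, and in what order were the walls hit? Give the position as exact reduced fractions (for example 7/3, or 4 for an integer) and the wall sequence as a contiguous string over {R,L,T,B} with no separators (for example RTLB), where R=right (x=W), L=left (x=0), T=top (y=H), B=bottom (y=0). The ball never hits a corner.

1. t=4/3 → L at (0,29/3); v=(3,-1)
2. t=8/3 → R at (8,7); v=(-3,-1)
3. t=8/3 → L at (0,13/3); v=(3,-1)

Final position: (0,13/3)
Wall sequence: LRL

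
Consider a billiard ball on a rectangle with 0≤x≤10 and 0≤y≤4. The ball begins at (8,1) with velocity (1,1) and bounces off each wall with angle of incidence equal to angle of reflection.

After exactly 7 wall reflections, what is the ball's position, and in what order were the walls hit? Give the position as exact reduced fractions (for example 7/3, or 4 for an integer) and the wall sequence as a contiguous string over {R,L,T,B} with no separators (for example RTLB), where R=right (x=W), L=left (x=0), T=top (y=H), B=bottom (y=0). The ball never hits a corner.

1. t=2 → R at (10,3); v=(-1,1)
2. t=1 → T at (9,4); v=(-1,-1)
3. t=4 → B at (5,0); v=(-1,1)
4. t=4 → T at (1,4); v=(-1,-1)
5. t=1 → L at (0,3); v=(1,-1)
6. t=3 → B at (3,0); v=(1,1)
7. t=4 → T at (7,4); v=(1,-1)

Final position: (7,4)
Wall sequence: RTBTLBT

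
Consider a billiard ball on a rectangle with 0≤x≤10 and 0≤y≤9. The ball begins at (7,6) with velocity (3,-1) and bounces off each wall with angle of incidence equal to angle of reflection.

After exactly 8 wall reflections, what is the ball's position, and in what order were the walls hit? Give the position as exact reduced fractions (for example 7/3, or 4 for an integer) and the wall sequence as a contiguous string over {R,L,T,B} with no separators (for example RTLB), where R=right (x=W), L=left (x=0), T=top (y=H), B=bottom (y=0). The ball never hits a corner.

1. t=1 → R at (10,5); v=(-3,-1)
2. t=10/3 → L at (0,5/3); v=(3,-1)
3. t=5/3 → B at (5,0); v=(3,1)
4. t=5/3 → R at (10,5/3); v=(-3,1)
5. t=10/3 → L at (0,5); v=(3,1)
6. t=10/3 → R at (10,25/3); v=(-3,1)
7. t=2/3 → T at (8,9); v=(-3,-1)
8. t=8/3 → L at (0,19/3); v=(3,-1)

Final position: (0,19/3)
Wall sequence: RLBRLRTL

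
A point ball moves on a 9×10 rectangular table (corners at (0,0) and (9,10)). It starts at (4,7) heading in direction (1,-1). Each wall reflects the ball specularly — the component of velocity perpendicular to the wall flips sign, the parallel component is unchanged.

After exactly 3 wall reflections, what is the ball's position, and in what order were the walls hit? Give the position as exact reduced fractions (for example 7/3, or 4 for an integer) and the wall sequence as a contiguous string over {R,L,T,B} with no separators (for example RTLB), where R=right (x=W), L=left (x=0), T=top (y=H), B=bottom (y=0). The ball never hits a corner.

1. t=5 → R at (9,2); v=(-1,-1)
2. t=2 → B at (7,0); v=(-1,1)
3. t=7 → L at (0,7); v=(1,1)

Final position: (0,7)
Wall sequence: RBL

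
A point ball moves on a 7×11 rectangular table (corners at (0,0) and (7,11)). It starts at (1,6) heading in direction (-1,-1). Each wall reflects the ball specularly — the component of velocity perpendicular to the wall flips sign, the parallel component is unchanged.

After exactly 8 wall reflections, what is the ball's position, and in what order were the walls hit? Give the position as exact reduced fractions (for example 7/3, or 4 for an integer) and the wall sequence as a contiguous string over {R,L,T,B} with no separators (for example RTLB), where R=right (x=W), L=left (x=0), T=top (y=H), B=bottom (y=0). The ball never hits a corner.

Final position: (0,1)
Wall sequence: LBRLTRBL

1. t=1 → L at (0,5); v=(1,-1)
2. t=5 → B at (5,0); v=(1,1)
3. t=2 → R at (7,2); v=(-1,1)
4. t=7 → L at (0,9); v=(1,1)
5. t=2 → T at (2,11); v=(1,-1)
6. t=5 → R at (7,6); v=(-1,-1)
7. t=6 → B at (1,0); v=(-1,1)
8. t=1 → L at (0,1); v=(1,1)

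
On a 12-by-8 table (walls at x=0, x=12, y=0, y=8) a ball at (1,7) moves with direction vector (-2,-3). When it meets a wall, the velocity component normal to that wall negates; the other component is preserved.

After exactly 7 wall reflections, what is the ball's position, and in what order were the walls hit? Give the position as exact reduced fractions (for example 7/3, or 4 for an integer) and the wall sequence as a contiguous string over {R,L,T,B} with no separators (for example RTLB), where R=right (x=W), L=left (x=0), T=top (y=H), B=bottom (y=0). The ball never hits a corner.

1. t=1/2 → L at (0,11/2); v=(2,-3)
2. t=11/6 → B at (11/3,0); v=(2,3)
3. t=8/3 → T at (9,8); v=(2,-3)
4. t=3/2 → R at (12,7/2); v=(-2,-3)
5. t=7/6 → B at (29/3,0); v=(-2,3)
6. t=8/3 → T at (13/3,8); v=(-2,-3)
7. t=13/6 → L at (0,3/2); v=(2,-3)

Final position: (0,3/2)
Wall sequence: LBTRBTL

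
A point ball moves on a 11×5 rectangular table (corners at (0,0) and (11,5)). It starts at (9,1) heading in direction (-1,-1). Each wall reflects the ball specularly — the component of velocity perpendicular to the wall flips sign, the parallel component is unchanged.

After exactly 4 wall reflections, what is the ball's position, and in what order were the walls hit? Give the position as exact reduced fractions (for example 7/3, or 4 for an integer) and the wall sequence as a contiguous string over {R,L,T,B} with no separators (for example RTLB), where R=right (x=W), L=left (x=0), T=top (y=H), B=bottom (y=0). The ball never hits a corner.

Final position: (2,0)
Wall sequence: BTLB

1. t=1 → B at (8,0); v=(-1,1)
2. t=5 → T at (3,5); v=(-1,-1)
3. t=3 → L at (0,2); v=(1,-1)
4. t=2 → B at (2,0); v=(1,1)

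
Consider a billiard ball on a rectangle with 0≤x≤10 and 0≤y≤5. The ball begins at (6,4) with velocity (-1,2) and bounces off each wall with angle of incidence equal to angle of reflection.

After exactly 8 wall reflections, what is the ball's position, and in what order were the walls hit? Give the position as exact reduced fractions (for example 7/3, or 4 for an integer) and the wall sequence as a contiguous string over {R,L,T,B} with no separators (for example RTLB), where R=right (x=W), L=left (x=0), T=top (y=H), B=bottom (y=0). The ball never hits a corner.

1. t=1/2 → T at (11/2,5); v=(-1,-2)
2. t=5/2 → B at (3,0); v=(-1,2)
3. t=5/2 → T at (1/2,5); v=(-1,-2)
4. t=1/2 → L at (0,4); v=(1,-2)
5. t=2 → B at (2,0); v=(1,2)
6. t=5/2 → T at (9/2,5); v=(1,-2)
7. t=5/2 → B at (7,0); v=(1,2)
8. t=5/2 → T at (19/2,5); v=(1,-2)

Final position: (19/2,5)
Wall sequence: TBTLBTBT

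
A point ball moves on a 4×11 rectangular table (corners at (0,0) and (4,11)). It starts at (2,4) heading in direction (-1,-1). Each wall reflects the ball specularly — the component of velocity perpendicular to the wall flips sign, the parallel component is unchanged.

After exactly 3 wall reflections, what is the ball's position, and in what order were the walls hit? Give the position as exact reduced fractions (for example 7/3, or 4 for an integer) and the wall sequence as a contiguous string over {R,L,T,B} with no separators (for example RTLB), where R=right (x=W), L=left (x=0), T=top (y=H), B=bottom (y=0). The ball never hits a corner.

1. t=2 → L at (0,2); v=(1,-1)
2. t=2 → B at (2,0); v=(1,1)
3. t=2 → R at (4,2); v=(-1,1)

Final position: (4,2)
Wall sequence: LBR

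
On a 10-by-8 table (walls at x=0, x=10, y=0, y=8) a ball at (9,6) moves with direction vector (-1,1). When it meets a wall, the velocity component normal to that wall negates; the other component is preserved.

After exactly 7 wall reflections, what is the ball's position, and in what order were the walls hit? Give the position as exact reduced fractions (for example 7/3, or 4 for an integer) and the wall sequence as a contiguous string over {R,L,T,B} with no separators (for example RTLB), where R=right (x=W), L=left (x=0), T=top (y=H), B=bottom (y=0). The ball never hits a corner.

1. t=2 → T at (7,8); v=(-1,-1)
2. t=7 → L at (0,1); v=(1,-1)
3. t=1 → B at (1,0); v=(1,1)
4. t=8 → T at (9,8); v=(1,-1)
5. t=1 → R at (10,7); v=(-1,-1)
6. t=7 → B at (3,0); v=(-1,1)
7. t=3 → L at (0,3); v=(1,1)

Final position: (0,3)
Wall sequence: TLBTRBL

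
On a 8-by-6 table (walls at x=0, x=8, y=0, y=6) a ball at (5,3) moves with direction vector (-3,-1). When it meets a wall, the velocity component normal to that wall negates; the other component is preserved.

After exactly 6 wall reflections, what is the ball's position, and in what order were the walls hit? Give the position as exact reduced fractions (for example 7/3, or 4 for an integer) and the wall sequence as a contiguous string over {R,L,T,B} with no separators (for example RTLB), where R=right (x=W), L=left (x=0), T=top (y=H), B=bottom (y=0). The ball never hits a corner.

Final position: (8,16/3)
Wall sequence: LBRLTR

1. t=5/3 → L at (0,4/3); v=(3,-1)
2. t=4/3 → B at (4,0); v=(3,1)
3. t=4/3 → R at (8,4/3); v=(-3,1)
4. t=8/3 → L at (0,4); v=(3,1)
5. t=2 → T at (6,6); v=(3,-1)
6. t=2/3 → R at (8,16/3); v=(-3,-1)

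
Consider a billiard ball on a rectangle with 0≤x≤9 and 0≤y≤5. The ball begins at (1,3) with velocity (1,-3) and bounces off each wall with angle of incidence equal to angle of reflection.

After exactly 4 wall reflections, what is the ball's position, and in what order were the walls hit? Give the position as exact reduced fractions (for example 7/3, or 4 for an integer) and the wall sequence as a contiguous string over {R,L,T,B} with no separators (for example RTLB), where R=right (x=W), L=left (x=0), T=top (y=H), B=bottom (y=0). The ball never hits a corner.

1. t=1 → B at (2,0); v=(1,3)
2. t=5/3 → T at (11/3,5); v=(1,-3)
3. t=5/3 → B at (16/3,0); v=(1,3)
4. t=5/3 → T at (7,5); v=(1,-3)

Final position: (7,5)
Wall sequence: BTBT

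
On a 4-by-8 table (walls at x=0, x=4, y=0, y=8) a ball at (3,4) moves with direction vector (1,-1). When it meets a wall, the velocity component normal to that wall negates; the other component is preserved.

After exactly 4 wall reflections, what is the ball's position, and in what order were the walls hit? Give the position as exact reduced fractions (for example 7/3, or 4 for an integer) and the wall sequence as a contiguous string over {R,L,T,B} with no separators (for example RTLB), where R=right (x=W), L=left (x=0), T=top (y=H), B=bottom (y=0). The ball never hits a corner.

1. t=1 → R at (4,3); v=(-1,-1)
2. t=3 → B at (1,0); v=(-1,1)
3. t=1 → L at (0,1); v=(1,1)
4. t=4 → R at (4,5); v=(-1,1)

Final position: (4,5)
Wall sequence: RBLR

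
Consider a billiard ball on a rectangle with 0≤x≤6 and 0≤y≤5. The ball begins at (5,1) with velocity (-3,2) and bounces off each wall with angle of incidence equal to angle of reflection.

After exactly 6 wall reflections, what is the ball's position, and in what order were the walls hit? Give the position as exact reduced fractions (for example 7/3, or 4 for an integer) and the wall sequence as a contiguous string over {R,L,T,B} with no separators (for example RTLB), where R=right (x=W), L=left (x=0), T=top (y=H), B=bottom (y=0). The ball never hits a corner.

1. t=5/3 → L at (0,13/3); v=(3,2)
2. t=1/3 → T at (1,5); v=(3,-2)
3. t=5/3 → R at (6,5/3); v=(-3,-2)
4. t=5/6 → B at (7/2,0); v=(-3,2)
5. t=7/6 → L at (0,7/3); v=(3,2)
6. t=4/3 → T at (4,5); v=(3,-2)

Final position: (4,5)
Wall sequence: LTRBLT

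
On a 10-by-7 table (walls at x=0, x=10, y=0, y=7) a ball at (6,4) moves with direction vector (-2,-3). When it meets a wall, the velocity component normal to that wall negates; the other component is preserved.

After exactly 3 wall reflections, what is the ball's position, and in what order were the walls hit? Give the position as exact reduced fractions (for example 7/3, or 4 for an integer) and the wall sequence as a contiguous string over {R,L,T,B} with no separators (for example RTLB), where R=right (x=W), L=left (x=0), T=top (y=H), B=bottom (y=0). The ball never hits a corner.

Final position: (4/3,7)
Wall sequence: BLT

1. t=4/3 → B at (10/3,0); v=(-2,3)
2. t=5/3 → L at (0,5); v=(2,3)
3. t=2/3 → T at (4/3,7); v=(2,-3)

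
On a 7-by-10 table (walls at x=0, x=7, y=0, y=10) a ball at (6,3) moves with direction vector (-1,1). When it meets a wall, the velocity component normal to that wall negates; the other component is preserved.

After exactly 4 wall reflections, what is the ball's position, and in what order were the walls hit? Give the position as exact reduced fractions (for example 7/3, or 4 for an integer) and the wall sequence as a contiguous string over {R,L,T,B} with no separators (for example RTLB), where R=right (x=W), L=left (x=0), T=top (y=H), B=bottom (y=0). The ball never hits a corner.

1. t=6 → L at (0,9); v=(1,1)
2. t=1 → T at (1,10); v=(1,-1)
3. t=6 → R at (7,4); v=(-1,-1)
4. t=4 → B at (3,0); v=(-1,1)

Final position: (3,0)
Wall sequence: LTRB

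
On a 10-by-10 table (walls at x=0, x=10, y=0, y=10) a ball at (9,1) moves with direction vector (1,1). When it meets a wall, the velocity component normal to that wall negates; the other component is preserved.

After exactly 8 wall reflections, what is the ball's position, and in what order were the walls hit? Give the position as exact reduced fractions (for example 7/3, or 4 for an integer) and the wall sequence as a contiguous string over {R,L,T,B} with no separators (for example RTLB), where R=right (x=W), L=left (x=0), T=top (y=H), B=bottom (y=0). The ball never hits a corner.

Final position: (8,0)
Wall sequence: RTLBRTLB

1. t=1 → R at (10,2); v=(-1,1)
2. t=8 → T at (2,10); v=(-1,-1)
3. t=2 → L at (0,8); v=(1,-1)
4. t=8 → B at (8,0); v=(1,1)
5. t=2 → R at (10,2); v=(-1,1)
6. t=8 → T at (2,10); v=(-1,-1)
7. t=2 → L at (0,8); v=(1,-1)
8. t=8 → B at (8,0); v=(1,1)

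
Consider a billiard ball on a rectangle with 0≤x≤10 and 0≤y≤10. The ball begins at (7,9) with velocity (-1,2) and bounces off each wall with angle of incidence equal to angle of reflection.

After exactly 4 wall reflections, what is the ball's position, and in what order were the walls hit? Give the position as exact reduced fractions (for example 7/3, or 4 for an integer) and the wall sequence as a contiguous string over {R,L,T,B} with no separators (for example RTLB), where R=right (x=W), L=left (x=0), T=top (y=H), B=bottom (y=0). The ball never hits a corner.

Final position: (7/2,10)
Wall sequence: TBLT

1. t=1/2 → T at (13/2,10); v=(-1,-2)
2. t=5 → B at (3/2,0); v=(-1,2)
3. t=3/2 → L at (0,3); v=(1,2)
4. t=7/2 → T at (7/2,10); v=(1,-2)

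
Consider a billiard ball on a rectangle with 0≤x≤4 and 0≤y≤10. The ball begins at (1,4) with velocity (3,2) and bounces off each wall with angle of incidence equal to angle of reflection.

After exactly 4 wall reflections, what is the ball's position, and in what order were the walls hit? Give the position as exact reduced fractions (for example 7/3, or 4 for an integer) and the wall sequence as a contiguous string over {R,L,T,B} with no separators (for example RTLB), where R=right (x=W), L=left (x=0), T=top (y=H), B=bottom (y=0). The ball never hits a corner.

1. t=1 → R at (4,6); v=(-3,2)
2. t=4/3 → L at (0,26/3); v=(3,2)
3. t=2/3 → T at (2,10); v=(3,-2)
4. t=2/3 → R at (4,26/3); v=(-3,-2)

Final position: (4,26/3)
Wall sequence: RLTR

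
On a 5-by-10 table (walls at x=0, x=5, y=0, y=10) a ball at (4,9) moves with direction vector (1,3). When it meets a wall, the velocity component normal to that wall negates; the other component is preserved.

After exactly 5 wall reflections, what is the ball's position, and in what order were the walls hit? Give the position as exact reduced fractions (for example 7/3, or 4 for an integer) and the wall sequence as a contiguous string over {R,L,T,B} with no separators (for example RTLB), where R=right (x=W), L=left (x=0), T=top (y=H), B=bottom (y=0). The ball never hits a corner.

Final position: (1,10)
Wall sequence: TRBLT

1. t=1/3 → T at (13/3,10); v=(1,-3)
2. t=2/3 → R at (5,8); v=(-1,-3)
3. t=8/3 → B at (7/3,0); v=(-1,3)
4. t=7/3 → L at (0,7); v=(1,3)
5. t=1 → T at (1,10); v=(1,-3)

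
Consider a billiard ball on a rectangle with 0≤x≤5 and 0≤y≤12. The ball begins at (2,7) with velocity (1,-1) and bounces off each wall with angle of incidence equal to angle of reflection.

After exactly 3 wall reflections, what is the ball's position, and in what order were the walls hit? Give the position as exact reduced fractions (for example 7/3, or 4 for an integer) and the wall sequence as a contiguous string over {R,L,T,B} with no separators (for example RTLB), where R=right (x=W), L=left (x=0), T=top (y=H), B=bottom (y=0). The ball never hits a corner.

Final position: (0,1)
Wall sequence: RBL

1. t=3 → R at (5,4); v=(-1,-1)
2. t=4 → B at (1,0); v=(-1,1)
3. t=1 → L at (0,1); v=(1,1)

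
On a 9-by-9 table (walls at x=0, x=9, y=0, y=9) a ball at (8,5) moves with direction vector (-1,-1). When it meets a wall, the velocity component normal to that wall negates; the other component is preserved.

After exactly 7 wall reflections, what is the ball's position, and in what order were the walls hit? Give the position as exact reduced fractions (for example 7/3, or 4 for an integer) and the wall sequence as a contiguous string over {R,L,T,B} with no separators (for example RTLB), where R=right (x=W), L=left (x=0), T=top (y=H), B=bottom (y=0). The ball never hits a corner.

1. t=5 → B at (3,0); v=(-1,1)
2. t=3 → L at (0,3); v=(1,1)
3. t=6 → T at (6,9); v=(1,-1)
4. t=3 → R at (9,6); v=(-1,-1)
5. t=6 → B at (3,0); v=(-1,1)
6. t=3 → L at (0,3); v=(1,1)
7. t=6 → T at (6,9); v=(1,-1)

Final position: (6,9)
Wall sequence: BLTRBLT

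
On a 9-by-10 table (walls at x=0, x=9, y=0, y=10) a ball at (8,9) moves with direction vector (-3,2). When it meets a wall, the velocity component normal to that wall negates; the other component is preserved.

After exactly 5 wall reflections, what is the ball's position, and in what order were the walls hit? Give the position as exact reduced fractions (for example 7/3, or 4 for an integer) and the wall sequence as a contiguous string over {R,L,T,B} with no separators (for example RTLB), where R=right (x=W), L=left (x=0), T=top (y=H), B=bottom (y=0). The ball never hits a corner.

1. t=1/2 → T at (13/2,10); v=(-3,-2)
2. t=13/6 → L at (0,17/3); v=(3,-2)
3. t=17/6 → B at (17/2,0); v=(3,2)
4. t=1/6 → R at (9,1/3); v=(-3,2)
5. t=3 → L at (0,19/3); v=(3,2)

Final position: (0,19/3)
Wall sequence: TLBRL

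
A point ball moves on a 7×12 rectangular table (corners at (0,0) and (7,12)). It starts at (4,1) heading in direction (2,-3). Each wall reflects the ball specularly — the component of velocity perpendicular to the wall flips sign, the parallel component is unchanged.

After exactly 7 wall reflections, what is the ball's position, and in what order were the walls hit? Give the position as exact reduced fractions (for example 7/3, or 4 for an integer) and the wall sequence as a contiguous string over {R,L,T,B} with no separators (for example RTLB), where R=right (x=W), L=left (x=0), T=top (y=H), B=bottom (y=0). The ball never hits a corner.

Final position: (0,11)
Wall sequence: BRTLBRL

1. t=1/3 → B at (14/3,0); v=(2,3)
2. t=7/6 → R at (7,7/2); v=(-2,3)
3. t=17/6 → T at (4/3,12); v=(-2,-3)
4. t=2/3 → L at (0,10); v=(2,-3)
5. t=10/3 → B at (20/3,0); v=(2,3)
6. t=1/6 → R at (7,1/2); v=(-2,3)
7. t=7/2 → L at (0,11); v=(2,3)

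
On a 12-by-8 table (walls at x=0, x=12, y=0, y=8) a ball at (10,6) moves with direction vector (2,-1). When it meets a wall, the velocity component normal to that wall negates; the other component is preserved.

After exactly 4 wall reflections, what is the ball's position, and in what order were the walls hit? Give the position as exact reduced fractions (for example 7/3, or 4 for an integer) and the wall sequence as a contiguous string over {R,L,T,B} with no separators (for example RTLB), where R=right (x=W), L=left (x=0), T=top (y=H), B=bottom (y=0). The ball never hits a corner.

Final position: (12,7)
Wall sequence: RBLR

1. t=1 → R at (12,5); v=(-2,-1)
2. t=5 → B at (2,0); v=(-2,1)
3. t=1 → L at (0,1); v=(2,1)
4. t=6 → R at (12,7); v=(-2,1)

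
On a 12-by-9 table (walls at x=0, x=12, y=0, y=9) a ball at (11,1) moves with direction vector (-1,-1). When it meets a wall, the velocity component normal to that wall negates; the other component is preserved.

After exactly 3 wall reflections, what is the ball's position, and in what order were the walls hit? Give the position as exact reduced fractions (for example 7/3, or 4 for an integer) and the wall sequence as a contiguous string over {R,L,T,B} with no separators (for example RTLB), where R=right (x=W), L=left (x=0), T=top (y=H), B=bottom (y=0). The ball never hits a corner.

1. t=1 → B at (10,0); v=(-1,1)
2. t=9 → T at (1,9); v=(-1,-1)
3. t=1 → L at (0,8); v=(1,-1)

Final position: (0,8)
Wall sequence: BTL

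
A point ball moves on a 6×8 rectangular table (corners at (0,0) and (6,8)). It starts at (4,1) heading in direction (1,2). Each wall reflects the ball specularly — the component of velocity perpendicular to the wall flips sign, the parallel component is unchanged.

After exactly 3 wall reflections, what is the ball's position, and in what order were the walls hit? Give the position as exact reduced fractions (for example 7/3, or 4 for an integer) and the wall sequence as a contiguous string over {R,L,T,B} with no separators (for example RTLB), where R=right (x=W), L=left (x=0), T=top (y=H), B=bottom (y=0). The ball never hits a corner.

1. t=2 → R at (6,5); v=(-1,2)
2. t=3/2 → T at (9/2,8); v=(-1,-2)
3. t=4 → B at (1/2,0); v=(-1,2)

Final position: (1/2,0)
Wall sequence: RTB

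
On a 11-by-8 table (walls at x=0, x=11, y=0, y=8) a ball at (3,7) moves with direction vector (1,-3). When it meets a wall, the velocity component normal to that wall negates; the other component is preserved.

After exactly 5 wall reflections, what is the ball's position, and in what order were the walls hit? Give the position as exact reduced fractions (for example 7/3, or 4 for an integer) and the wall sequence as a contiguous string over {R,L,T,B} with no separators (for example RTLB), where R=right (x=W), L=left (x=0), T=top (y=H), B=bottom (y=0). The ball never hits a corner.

Final position: (26/3,8)
Wall sequence: BTBRT

1. t=7/3 → B at (16/3,0); v=(1,3)
2. t=8/3 → T at (8,8); v=(1,-3)
3. t=8/3 → B at (32/3,0); v=(1,3)
4. t=1/3 → R at (11,1); v=(-1,3)
5. t=7/3 → T at (26/3,8); v=(-1,-3)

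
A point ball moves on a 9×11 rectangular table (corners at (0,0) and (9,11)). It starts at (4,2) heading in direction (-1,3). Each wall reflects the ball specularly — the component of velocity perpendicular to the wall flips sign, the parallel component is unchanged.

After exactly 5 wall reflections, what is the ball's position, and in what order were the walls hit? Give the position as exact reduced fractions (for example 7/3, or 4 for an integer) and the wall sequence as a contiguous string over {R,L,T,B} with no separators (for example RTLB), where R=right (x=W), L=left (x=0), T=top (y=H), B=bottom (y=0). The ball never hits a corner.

1. t=3 → T at (1,11); v=(-1,-3)
2. t=1 → L at (0,8); v=(1,-3)
3. t=8/3 → B at (8/3,0); v=(1,3)
4. t=11/3 → T at (19/3,11); v=(1,-3)
5. t=8/3 → R at (9,3); v=(-1,-3)

Final position: (9,3)
Wall sequence: TLBTR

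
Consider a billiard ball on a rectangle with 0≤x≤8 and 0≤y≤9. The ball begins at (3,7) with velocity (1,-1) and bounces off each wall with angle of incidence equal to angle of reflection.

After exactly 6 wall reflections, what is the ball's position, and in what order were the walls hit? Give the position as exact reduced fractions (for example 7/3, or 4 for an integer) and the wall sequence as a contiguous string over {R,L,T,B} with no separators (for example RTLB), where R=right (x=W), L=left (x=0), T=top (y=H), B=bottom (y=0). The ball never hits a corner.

Final position: (4,0)
Wall sequence: RBLTRB

1. t=5 → R at (8,2); v=(-1,-1)
2. t=2 → B at (6,0); v=(-1,1)
3. t=6 → L at (0,6); v=(1,1)
4. t=3 → T at (3,9); v=(1,-1)
5. t=5 → R at (8,4); v=(-1,-1)
6. t=4 → B at (4,0); v=(-1,1)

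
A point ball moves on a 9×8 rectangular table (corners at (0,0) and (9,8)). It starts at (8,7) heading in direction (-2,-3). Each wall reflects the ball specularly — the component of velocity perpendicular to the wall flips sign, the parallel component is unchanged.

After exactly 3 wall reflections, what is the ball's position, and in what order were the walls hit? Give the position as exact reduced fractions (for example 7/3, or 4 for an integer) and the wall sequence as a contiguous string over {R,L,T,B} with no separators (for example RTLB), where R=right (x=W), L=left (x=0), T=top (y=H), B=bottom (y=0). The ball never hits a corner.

1. t=7/3 → B at (10/3,0); v=(-2,3)
2. t=5/3 → L at (0,5); v=(2,3)
3. t=1 → T at (2,8); v=(2,-3)

Final position: (2,8)
Wall sequence: BLT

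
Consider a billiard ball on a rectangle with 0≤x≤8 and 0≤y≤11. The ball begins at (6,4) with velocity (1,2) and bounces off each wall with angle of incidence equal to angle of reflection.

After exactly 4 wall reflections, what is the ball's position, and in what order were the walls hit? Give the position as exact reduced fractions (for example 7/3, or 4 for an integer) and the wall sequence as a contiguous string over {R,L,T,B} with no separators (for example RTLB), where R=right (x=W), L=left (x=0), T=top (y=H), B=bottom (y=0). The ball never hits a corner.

Final position: (0,2)
Wall sequence: RTBL

1. t=2 → R at (8,8); v=(-1,2)
2. t=3/2 → T at (13/2,11); v=(-1,-2)
3. t=11/2 → B at (1,0); v=(-1,2)
4. t=1 → L at (0,2); v=(1,2)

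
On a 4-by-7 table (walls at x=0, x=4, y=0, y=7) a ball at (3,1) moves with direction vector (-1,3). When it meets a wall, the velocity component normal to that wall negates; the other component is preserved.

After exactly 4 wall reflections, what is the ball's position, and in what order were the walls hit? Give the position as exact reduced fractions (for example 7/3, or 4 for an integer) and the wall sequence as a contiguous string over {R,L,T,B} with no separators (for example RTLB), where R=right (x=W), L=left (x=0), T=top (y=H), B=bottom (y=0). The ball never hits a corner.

1. t=2 → T at (1,7); v=(-1,-3)
2. t=1 → L at (0,4); v=(1,-3)
3. t=4/3 → B at (4/3,0); v=(1,3)
4. t=7/3 → T at (11/3,7); v=(1,-3)

Final position: (11/3,7)
Wall sequence: TLBT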